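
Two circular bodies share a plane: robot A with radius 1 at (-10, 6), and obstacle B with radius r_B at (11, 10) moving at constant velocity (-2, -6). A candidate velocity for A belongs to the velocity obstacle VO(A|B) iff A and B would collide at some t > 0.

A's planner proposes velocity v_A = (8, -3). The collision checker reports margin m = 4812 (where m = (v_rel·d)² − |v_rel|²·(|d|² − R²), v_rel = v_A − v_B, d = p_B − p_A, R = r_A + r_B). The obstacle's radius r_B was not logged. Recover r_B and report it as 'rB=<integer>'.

m = 4812
d = (21, 4);  v_rel = (10, 3),  |v_rel|² = 109
v_rel×d = (10)·(4) − (3)·(21) = -23
since m = R²·109 − (-23)²:  R² = (529 + 4812) / 109 = 49
R = √49 = 7  ⇒  r_B = 7 − 1 = 6

rB=6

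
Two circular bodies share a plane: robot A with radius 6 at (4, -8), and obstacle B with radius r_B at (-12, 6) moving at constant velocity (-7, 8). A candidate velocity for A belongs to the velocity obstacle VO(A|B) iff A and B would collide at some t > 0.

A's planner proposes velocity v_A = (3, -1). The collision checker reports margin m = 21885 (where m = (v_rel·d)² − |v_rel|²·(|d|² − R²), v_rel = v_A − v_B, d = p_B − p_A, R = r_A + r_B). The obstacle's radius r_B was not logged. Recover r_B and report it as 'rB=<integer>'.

m = 21885
d = (-16, 14);  v_rel = (10, -9),  |v_rel|² = 181
v_rel×d = (10)·(14) − (-9)·(-16) = -4
since m = R²·181 − (-4)²:  R² = (16 + 21885) / 181 = 121
R = √121 = 11  ⇒  r_B = 11 − 6 = 5

rB=5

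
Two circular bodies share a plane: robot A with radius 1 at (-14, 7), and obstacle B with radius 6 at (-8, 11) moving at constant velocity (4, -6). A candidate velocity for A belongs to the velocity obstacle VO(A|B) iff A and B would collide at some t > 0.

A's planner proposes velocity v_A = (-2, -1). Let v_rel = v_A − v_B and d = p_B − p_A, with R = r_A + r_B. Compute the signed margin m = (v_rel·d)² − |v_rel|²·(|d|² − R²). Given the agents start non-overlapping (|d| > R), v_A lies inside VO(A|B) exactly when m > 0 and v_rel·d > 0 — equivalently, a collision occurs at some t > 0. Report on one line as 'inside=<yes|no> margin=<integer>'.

d = (6, 4),  |d|² = 52;  R = 1+6 = 7,  c = 52−7² = 3
v_rel = (-6, 5),  |v_rel|² = 61;  v_rel·d = (-6)·(6) + (5)·(4) = -16
61·t² + 32·t + 3 = 0  ⇒  m = (-16)² − 61·3 = 73
m = 73 > 0,  v_rel·d = -16 < 0  ⇒  outside

inside=no margin=73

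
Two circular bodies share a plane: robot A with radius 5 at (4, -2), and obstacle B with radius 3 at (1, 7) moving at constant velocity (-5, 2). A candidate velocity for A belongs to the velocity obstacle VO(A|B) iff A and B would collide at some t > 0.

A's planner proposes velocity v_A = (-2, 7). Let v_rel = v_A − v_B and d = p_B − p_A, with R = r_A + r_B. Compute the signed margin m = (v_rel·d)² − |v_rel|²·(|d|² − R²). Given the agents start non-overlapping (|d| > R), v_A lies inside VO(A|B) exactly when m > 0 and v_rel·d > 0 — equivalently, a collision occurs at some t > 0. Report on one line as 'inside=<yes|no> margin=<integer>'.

d = (-3, 9),  |d|² = 90;  R = 5+3 = 8,  c = 90−8² = 26
v_rel = (3, 5),  |v_rel|² = 34;  v_rel·d = (3)·(-3) + (5)·(9) = 36
34·t² − 72·t + 26 = 0  ⇒  m = 36² − 34·26 = 412
m = 412 > 0,  v_rel·d = 36 > 0  ⇒  inside

inside=yes margin=412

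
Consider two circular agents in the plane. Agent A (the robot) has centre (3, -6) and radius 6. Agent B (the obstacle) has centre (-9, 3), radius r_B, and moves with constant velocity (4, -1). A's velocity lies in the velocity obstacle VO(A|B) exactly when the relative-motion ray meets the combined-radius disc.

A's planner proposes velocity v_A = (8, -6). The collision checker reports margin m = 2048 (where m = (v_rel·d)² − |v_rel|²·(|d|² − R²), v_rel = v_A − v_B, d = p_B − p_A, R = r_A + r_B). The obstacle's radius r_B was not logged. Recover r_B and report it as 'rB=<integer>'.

m = 2048
d = (-12, 9);  v_rel = (4, -5),  |v_rel|² = 41
v_rel×d = (4)·(9) − (-5)·(-12) = -24
since m = R²·41 − (-24)²:  R² = (576 + 2048) / 41 = 64
R = √64 = 8  ⇒  r_B = 8 − 6 = 2

rB=2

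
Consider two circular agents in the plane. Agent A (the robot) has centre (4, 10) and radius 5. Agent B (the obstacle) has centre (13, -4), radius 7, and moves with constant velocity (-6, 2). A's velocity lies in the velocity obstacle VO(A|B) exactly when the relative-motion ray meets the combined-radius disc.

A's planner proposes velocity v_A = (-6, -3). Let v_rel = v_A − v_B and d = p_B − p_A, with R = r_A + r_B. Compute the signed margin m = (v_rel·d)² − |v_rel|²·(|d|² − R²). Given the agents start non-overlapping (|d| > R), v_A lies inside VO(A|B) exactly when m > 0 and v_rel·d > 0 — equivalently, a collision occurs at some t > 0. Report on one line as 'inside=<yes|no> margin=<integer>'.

d = (9, -14),  |d|² = 277;  R = 5+7 = 12,  c = 277−12² = 133
v_rel = (0, -5),  |v_rel|² = 25;  v_rel·d = (0)·(9) + (-5)·(-14) = 70
25·t² − 140·t + 133 = 0  ⇒  m = 70² − 25·133 = 1575
m = 1575 > 0,  v_rel·d = 70 > 0  ⇒  inside

inside=yes margin=1575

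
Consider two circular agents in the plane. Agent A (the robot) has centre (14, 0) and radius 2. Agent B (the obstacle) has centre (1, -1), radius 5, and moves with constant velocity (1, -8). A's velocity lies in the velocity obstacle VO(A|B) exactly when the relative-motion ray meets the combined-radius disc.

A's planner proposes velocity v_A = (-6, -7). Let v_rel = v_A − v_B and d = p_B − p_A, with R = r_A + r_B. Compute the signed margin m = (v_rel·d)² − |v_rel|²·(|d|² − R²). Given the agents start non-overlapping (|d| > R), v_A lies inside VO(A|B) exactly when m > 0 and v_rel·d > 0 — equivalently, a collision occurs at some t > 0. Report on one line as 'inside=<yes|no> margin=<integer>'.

d = (-13, -1),  |d|² = 170;  R = 2+5 = 7,  c = 170−7² = 121
v_rel = (-7, 1),  |v_rel|² = 50;  v_rel·d = (-7)·(-13) + (1)·(-1) = 90
50·t² − 180·t + 121 = 0  ⇒  m = 90² − 50·121 = 2050
m = 2050 > 0,  v_rel·d = 90 > 0  ⇒  inside

inside=yes margin=2050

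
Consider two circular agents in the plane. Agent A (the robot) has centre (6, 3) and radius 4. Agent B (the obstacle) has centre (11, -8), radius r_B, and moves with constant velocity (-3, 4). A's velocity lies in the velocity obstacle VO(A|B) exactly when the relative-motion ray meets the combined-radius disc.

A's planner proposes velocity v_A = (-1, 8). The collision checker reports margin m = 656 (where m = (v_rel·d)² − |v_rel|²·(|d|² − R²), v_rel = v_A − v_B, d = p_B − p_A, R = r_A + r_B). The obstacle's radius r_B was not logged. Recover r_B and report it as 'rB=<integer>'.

m = 656
d = (5, -11);  v_rel = (2, 4),  |v_rel|² = 20
v_rel×d = (2)·(-11) − (4)·(5) = -42
since m = R²·20 − (-42)²:  R² = (1764 + 656) / 20 = 121
R = √121 = 11  ⇒  r_B = 11 − 4 = 7

rB=7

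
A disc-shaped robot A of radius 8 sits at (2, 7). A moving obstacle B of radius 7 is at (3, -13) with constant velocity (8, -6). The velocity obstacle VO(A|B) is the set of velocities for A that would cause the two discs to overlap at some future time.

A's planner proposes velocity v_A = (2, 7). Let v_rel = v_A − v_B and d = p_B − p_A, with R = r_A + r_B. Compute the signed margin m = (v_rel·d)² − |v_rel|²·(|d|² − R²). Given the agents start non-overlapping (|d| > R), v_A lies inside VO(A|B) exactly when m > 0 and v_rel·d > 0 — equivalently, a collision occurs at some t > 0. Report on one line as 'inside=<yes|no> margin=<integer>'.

d = (1, -20),  |d|² = 401;  R = 8+7 = 15,  c = 401−15² = 176
v_rel = (-6, 13),  |v_rel|² = 205;  v_rel·d = (-6)·(1) + (13)·(-20) = -266
205·t² + 532·t + 176 = 0  ⇒  m = (-266)² − 205·176 = 34676
m = 34676 > 0,  v_rel·d = -266 < 0  ⇒  outside

inside=no margin=34676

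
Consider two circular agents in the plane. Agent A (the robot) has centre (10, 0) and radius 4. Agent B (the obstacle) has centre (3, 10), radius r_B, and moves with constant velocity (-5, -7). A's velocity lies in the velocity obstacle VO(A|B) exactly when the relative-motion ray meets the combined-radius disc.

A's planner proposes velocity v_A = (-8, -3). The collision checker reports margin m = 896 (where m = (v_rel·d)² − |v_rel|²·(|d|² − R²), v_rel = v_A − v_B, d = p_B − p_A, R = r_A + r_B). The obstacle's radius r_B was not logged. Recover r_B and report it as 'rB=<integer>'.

m = 896
d = (-7, 10);  v_rel = (-3, 4),  |v_rel|² = 25
v_rel×d = (-3)·(10) − (4)·(-7) = -2
since m = R²·25 − (-2)²:  R² = (4 + 896) / 25 = 36
R = √36 = 6  ⇒  r_B = 6 − 4 = 2

rB=2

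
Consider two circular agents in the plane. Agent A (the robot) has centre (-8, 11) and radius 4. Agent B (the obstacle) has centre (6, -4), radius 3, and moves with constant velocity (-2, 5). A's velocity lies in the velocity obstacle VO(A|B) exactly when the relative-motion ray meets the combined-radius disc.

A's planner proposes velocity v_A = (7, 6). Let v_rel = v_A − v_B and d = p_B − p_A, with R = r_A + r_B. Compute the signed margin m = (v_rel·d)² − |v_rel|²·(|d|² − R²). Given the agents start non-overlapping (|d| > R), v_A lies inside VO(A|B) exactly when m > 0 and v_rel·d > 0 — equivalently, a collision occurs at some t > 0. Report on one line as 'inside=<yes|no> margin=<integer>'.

d = (14, -15),  |d|² = 421;  R = 4+3 = 7,  c = 421−7² = 372
v_rel = (9, 1),  |v_rel|² = 82;  v_rel·d = (9)·(14) + (1)·(-15) = 111
82·t² − 222·t + 372 = 0  ⇒  m = 111² − 82·372 = -18183
m = -18183 < 0,  v_rel·d = 111 > 0  ⇒  outside

inside=no margin=-18183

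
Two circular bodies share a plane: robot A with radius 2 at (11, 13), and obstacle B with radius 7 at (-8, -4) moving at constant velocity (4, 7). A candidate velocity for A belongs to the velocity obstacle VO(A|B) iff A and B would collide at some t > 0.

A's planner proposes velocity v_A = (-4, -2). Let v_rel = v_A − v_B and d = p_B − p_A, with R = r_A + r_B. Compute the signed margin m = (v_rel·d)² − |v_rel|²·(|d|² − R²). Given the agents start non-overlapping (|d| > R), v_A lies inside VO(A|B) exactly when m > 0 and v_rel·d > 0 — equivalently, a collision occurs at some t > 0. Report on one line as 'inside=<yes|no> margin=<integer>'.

d = (-19, -17),  |d|² = 650;  R = 2+7 = 9,  c = 650−9² = 569
v_rel = (-8, -9),  |v_rel|² = 145;  v_rel·d = (-8)·(-19) + (-9)·(-17) = 305
145·t² − 610·t + 569 = 0  ⇒  m = 305² − 145·569 = 10520
m = 10520 > 0,  v_rel·d = 305 > 0  ⇒  inside

inside=yes margin=10520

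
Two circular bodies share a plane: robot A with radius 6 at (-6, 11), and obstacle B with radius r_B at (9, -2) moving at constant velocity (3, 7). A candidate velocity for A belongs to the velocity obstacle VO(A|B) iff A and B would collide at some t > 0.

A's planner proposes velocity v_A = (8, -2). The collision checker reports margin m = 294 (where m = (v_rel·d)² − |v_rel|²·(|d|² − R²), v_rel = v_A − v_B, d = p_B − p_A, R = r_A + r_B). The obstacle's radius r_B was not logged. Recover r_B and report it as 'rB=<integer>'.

m = 294
d = (15, -13);  v_rel = (5, -9),  |v_rel|² = 106
v_rel×d = (5)·(-13) − (-9)·(15) = 70
since m = R²·106 − 70²:  R² = (4900 + 294) / 106 = 49
R = √49 = 7  ⇒  r_B = 7 − 6 = 1

rB=1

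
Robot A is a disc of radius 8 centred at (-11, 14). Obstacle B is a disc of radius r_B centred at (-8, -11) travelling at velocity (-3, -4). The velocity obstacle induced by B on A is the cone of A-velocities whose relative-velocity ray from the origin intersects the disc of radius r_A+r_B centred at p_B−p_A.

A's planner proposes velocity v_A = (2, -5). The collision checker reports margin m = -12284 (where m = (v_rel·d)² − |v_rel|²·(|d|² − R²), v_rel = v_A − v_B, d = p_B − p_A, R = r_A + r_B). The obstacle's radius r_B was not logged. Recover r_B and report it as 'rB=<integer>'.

m = -12284
d = (3, -25);  v_rel = (5, -1),  |v_rel|² = 26
v_rel×d = (5)·(-25) − (-1)·(3) = -122
since m = R²·26 − (-122)²:  R² = (14884 + -12284) / 26 = 100
R = √100 = 10  ⇒  r_B = 10 − 8 = 2

rB=2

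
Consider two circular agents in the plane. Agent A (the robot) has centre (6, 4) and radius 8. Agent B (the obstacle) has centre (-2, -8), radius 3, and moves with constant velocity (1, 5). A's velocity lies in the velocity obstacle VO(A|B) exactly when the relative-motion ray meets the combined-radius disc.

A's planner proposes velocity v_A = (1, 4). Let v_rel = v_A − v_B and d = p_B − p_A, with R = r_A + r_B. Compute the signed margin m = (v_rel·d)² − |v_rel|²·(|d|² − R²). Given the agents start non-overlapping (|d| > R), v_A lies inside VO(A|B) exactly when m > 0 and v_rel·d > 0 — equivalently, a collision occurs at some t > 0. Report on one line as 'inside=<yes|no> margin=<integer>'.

d = (-8, -12),  |d|² = 208;  R = 8+3 = 11,  c = 208−11² = 87
v_rel = (0, -1),  |v_rel|² = 1;  v_rel·d = (0)·(-8) + (-1)·(-12) = 12
1·t² − 24·t + 87 = 0  ⇒  m = 12² − 1·87 = 57
m = 57 > 0,  v_rel·d = 12 > 0  ⇒  inside

inside=yes margin=57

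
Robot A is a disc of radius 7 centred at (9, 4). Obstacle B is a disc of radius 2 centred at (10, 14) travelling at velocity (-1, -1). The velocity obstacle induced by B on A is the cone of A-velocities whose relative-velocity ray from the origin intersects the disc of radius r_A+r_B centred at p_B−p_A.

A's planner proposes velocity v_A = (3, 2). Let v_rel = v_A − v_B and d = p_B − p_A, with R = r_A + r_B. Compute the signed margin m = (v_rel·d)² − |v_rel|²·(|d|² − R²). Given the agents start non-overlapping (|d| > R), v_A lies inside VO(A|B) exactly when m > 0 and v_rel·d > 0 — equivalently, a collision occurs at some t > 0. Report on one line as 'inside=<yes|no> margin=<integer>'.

d = (1, 10),  |d|² = 101;  R = 7+2 = 9,  c = 101−9² = 20
v_rel = (4, 3),  |v_rel|² = 25;  v_rel·d = (4)·(1) + (3)·(10) = 34
25·t² − 68·t + 20 = 0  ⇒  m = 34² − 25·20 = 656
m = 656 > 0,  v_rel·d = 34 > 0  ⇒  inside

inside=yes margin=656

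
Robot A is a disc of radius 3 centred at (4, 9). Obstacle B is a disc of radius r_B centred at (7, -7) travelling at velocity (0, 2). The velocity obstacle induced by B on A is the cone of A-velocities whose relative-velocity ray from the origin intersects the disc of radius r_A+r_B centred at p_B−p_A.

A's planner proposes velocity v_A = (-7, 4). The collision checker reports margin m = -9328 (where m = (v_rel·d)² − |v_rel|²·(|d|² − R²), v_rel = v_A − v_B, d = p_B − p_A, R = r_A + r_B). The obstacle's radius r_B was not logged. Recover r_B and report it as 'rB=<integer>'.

m = -9328
d = (3, -16);  v_rel = (-7, 2),  |v_rel|² = 53
v_rel×d = (-7)·(-16) − (2)·(3) = 106
since m = R²·53 − 106²:  R² = (11236 + -9328) / 53 = 36
R = √36 = 6  ⇒  r_B = 6 − 3 = 3

rB=3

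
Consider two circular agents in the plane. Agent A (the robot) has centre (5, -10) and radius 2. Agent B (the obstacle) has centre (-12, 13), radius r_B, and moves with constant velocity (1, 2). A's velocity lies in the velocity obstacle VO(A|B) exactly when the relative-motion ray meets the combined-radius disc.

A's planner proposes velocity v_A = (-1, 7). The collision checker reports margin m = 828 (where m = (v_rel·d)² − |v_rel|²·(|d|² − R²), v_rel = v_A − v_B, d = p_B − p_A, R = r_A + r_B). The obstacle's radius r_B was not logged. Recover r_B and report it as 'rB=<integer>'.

m = 828
d = (-17, 23);  v_rel = (-2, 5),  |v_rel|² = 29
v_rel×d = (-2)·(23) − (5)·(-17) = 39
since m = R²·29 − 39²:  R² = (1521 + 828) / 29 = 81
R = √81 = 9  ⇒  r_B = 9 − 2 = 7

rB=7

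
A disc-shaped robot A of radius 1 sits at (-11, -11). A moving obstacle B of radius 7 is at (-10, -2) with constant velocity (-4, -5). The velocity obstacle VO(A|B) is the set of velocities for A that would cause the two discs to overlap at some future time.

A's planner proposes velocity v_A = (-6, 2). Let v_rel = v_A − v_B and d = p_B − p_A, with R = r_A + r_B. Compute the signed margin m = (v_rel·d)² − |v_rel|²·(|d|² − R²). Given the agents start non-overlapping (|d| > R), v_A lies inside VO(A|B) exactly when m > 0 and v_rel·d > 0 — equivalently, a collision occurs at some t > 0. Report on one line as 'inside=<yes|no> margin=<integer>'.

d = (1, 9),  |d|² = 82;  R = 1+7 = 8,  c = 82−8² = 18
v_rel = (-2, 7),  |v_rel|² = 53;  v_rel·d = (-2)·(1) + (7)·(9) = 61
53·t² − 122·t + 18 = 0  ⇒  m = 61² − 53·18 = 2767
m = 2767 > 0,  v_rel·d = 61 > 0  ⇒  inside

inside=yes margin=2767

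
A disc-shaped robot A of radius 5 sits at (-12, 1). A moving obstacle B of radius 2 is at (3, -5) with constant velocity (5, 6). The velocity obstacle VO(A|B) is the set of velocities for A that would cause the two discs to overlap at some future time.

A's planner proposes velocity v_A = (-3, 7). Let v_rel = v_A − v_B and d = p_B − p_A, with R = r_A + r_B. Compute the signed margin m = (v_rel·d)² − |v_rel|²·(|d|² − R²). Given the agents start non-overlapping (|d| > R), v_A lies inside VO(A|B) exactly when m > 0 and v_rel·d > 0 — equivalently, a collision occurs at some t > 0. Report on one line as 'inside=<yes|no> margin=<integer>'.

d = (15, -6),  |d|² = 261;  R = 5+2 = 7,  c = 261−7² = 212
v_rel = (-8, 1),  |v_rel|² = 65;  v_rel·d = (-8)·(15) + (1)·(-6) = -126
65·t² + 252·t + 212 = 0  ⇒  m = (-126)² − 65·212 = 2096
m = 2096 > 0,  v_rel·d = -126 < 0  ⇒  outside

inside=no margin=2096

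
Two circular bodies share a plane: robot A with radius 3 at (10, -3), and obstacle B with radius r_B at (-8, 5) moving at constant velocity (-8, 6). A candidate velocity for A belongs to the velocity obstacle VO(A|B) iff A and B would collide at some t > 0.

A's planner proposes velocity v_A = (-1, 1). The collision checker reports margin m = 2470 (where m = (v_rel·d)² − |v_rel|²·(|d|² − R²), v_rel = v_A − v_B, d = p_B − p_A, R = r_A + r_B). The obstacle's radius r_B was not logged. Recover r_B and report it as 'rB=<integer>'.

m = 2470
d = (-18, 8);  v_rel = (7, -5),  |v_rel|² = 74
v_rel×d = (7)·(8) − (-5)·(-18) = -34
since m = R²·74 − (-34)²:  R² = (1156 + 2470) / 74 = 49
R = √49 = 7  ⇒  r_B = 7 − 3 = 4

rB=4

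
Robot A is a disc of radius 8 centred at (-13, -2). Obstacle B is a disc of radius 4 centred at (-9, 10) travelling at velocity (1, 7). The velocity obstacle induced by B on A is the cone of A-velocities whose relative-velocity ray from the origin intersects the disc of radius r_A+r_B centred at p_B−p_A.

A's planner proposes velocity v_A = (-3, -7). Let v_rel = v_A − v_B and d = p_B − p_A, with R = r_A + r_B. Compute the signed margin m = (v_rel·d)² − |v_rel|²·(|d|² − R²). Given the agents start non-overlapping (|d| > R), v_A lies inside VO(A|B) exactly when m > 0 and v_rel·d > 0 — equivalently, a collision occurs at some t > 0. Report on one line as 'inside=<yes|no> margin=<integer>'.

d = (4, 12),  |d|² = 160;  R = 8+4 = 12,  c = 160−12² = 16
v_rel = (-4, -14),  |v_rel|² = 212;  v_rel·d = (-4)·(4) + (-14)·(12) = -184
212·t² + 368·t + 16 = 0  ⇒  m = (-184)² − 212·16 = 30464
m = 30464 > 0,  v_rel·d = -184 < 0  ⇒  outside

inside=no margin=30464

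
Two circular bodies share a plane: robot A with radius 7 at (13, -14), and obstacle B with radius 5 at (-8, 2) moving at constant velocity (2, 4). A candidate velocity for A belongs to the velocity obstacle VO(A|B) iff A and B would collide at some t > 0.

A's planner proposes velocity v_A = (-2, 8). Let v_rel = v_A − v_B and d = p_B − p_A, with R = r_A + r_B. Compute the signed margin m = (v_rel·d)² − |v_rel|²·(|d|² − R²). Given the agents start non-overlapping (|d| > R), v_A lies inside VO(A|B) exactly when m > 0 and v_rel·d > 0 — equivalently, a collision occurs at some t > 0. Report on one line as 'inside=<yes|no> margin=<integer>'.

d = (-21, 16),  |d|² = 697;  R = 7+5 = 12,  c = 697−12² = 553
v_rel = (-4, 4),  |v_rel|² = 32;  v_rel·d = (-4)·(-21) + (4)·(16) = 148
32·t² − 296·t + 553 = 0  ⇒  m = 148² − 32·553 = 4208
m = 4208 > 0,  v_rel·d = 148 > 0  ⇒  inside

inside=yes margin=4208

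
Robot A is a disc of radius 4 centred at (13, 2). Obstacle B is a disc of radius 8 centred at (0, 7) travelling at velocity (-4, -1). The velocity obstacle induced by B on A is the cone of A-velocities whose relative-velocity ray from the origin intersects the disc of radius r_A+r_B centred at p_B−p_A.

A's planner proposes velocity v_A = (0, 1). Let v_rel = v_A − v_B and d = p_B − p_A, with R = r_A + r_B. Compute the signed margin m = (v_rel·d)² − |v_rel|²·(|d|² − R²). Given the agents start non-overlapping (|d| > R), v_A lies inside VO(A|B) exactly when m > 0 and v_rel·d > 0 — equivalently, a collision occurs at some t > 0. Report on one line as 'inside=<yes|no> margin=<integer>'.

d = (-13, 5),  |d|² = 194;  R = 4+8 = 12,  c = 194−12² = 50
v_rel = (4, 2),  |v_rel|² = 20;  v_rel·d = (4)·(-13) + (2)·(5) = -42
20·t² + 84·t + 50 = 0  ⇒  m = (-42)² − 20·50 = 764
m = 764 > 0,  v_rel·d = -42 < 0  ⇒  outside

inside=no margin=764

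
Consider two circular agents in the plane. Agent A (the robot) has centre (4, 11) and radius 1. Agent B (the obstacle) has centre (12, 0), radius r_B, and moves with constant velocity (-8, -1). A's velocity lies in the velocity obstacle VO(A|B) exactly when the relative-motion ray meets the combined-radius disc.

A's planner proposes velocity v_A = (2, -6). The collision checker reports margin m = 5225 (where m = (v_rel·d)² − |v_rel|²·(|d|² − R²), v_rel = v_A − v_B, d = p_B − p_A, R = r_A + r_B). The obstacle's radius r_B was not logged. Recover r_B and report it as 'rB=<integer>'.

m = 5225
d = (8, -11);  v_rel = (10, -5),  |v_rel|² = 125
v_rel×d = (10)·(-11) − (-5)·(8) = -70
since m = R²·125 − (-70)²:  R² = (4900 + 5225) / 125 = 81
R = √81 = 9  ⇒  r_B = 9 − 1 = 8

rB=8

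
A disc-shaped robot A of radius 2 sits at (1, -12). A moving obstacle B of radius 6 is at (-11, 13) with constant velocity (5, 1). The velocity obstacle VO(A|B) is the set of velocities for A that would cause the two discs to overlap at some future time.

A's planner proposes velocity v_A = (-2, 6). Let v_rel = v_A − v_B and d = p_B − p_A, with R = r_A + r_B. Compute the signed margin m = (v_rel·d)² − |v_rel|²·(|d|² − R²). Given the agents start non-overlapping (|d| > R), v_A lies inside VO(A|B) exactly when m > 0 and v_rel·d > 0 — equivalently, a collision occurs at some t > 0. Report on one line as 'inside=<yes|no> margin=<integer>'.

d = (-12, 25),  |d|² = 769;  R = 2+6 = 8,  c = 769−8² = 705
v_rel = (-7, 5),  |v_rel|² = 74;  v_rel·d = (-7)·(-12) + (5)·(25) = 209
74·t² − 418·t + 705 = 0  ⇒  m = 209² − 74·705 = -8489
m = -8489 < 0,  v_rel·d = 209 > 0  ⇒  outside

inside=no margin=-8489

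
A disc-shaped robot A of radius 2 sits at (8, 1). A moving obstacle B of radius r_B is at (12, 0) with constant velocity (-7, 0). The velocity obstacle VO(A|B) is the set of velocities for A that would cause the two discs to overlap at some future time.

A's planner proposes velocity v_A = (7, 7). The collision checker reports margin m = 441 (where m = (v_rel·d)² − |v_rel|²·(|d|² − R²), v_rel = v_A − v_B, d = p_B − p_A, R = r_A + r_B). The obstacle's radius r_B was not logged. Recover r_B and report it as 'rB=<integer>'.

m = 441
d = (4, -1);  v_rel = (14, 7),  |v_rel|² = 245
v_rel×d = (14)·(-1) − (7)·(4) = -42
since m = R²·245 − (-42)²:  R² = (1764 + 441) / 245 = 9
R = √9 = 3  ⇒  r_B = 3 − 2 = 1

rB=1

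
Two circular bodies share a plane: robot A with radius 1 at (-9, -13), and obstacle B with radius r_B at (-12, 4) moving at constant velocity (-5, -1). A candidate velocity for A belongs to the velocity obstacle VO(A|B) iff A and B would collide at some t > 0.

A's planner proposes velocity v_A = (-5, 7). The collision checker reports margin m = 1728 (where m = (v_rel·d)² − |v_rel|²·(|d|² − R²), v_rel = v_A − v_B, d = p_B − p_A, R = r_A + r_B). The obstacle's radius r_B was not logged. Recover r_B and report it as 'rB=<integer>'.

m = 1728
d = (-3, 17);  v_rel = (0, 8),  |v_rel|² = 64
v_rel×d = (0)·(17) − (8)·(-3) = 24
since m = R²·64 − 24²:  R² = (576 + 1728) / 64 = 36
R = √36 = 6  ⇒  r_B = 6 − 1 = 5

rB=5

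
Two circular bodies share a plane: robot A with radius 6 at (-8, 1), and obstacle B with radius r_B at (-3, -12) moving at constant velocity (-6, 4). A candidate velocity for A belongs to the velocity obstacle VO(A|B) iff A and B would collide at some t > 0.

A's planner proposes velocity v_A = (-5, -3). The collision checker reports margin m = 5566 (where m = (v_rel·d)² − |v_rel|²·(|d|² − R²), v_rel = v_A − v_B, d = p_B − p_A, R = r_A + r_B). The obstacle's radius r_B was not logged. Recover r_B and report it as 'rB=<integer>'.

m = 5566
d = (5, -13);  v_rel = (1, -7),  |v_rel|² = 50
v_rel×d = (1)·(-13) − (-7)·(5) = 22
since m = R²·50 − 22²:  R² = (484 + 5566) / 50 = 121
R = √121 = 11  ⇒  r_B = 11 − 6 = 5

rB=5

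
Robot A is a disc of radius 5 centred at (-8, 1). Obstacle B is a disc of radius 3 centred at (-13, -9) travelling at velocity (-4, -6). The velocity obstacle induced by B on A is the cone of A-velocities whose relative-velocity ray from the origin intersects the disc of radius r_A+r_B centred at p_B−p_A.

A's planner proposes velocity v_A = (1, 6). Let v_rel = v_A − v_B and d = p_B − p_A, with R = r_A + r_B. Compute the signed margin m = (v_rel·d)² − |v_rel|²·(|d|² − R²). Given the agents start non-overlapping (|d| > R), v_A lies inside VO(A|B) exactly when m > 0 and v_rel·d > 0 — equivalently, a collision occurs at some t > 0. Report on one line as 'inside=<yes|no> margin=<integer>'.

d = (-5, -10),  |d|² = 125;  R = 5+3 = 8,  c = 125−8² = 61
v_rel = (5, 12),  |v_rel|² = 169;  v_rel·d = (5)·(-5) + (12)·(-10) = -145
169·t² + 290·t + 61 = 0  ⇒  m = (-145)² − 169·61 = 10716
m = 10716 > 0,  v_rel·d = -145 < 0  ⇒  outside

inside=no margin=10716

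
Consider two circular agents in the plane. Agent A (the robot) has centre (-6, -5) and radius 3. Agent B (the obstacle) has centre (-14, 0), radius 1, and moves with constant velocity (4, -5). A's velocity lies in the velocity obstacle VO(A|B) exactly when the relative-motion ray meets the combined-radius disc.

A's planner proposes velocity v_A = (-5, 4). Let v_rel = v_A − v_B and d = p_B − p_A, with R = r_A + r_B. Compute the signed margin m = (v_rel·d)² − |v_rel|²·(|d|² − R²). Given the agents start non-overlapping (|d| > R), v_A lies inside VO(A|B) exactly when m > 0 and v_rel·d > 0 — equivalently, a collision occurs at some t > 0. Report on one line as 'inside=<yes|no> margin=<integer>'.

d = (-8, 5),  |d|² = 89;  R = 3+1 = 4,  c = 89−4² = 73
v_rel = (-9, 9),  |v_rel|² = 162;  v_rel·d = (-9)·(-8) + (9)·(5) = 117
162·t² − 234·t + 73 = 0  ⇒  m = 117² − 162·73 = 1863
m = 1863 > 0,  v_rel·d = 117 > 0  ⇒  inside

inside=yes margin=1863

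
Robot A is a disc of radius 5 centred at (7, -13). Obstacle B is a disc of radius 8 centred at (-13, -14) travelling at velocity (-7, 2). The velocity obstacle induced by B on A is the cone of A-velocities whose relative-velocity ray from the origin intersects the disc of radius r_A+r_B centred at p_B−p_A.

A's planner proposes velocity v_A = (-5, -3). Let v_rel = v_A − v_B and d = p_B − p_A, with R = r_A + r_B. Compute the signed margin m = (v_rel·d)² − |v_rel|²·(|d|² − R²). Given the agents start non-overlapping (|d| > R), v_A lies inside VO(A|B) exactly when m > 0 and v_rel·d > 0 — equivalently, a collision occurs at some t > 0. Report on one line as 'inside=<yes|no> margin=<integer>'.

d = (-20, -1),  |d|² = 401;  R = 5+8 = 13,  c = 401−13² = 232
v_rel = (2, -5),  |v_rel|² = 29;  v_rel·d = (2)·(-20) + (-5)·(-1) = -35
29·t² + 70·t + 232 = 0  ⇒  m = (-35)² − 29·232 = -5503
m = -5503 < 0,  v_rel·d = -35 < 0  ⇒  outside

inside=no margin=-5503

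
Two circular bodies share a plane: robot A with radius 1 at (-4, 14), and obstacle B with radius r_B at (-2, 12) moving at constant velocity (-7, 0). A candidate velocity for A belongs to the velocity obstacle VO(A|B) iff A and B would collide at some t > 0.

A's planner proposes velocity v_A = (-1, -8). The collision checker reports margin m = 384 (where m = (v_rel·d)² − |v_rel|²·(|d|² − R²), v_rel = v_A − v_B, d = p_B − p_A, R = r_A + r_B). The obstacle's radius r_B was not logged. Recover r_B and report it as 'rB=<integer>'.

m = 384
d = (2, -2);  v_rel = (6, -8),  |v_rel|² = 100
v_rel×d = (6)·(-2) − (-8)·(2) = 4
since m = R²·100 − 4²:  R² = (16 + 384) / 100 = 4
R = √4 = 2  ⇒  r_B = 2 − 1 = 1

rB=1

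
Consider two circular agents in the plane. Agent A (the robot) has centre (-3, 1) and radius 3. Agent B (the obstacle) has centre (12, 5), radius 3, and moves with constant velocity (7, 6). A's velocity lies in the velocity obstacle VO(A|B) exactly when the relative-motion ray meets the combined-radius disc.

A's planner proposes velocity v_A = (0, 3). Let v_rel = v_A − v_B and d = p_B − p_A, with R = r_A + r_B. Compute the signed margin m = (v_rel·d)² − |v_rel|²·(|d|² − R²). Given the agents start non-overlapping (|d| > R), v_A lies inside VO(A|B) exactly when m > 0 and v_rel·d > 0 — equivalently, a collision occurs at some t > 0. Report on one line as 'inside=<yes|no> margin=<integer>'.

d = (15, 4),  |d|² = 241;  R = 3+3 = 6,  c = 241−6² = 205
v_rel = (-7, -3),  |v_rel|² = 58;  v_rel·d = (-7)·(15) + (-3)·(4) = -117
58·t² + 234·t + 205 = 0  ⇒  m = (-117)² − 58·205 = 1799
m = 1799 > 0,  v_rel·d = -117 < 0  ⇒  outside

inside=no margin=1799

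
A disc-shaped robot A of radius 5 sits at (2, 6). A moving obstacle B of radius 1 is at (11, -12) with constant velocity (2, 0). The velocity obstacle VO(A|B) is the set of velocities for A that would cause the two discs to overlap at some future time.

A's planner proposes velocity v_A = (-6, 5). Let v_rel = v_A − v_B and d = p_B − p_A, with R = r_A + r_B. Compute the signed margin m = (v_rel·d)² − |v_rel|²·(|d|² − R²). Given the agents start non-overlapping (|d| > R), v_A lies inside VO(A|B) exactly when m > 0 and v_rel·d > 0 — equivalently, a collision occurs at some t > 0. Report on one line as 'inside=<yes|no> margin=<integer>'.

d = (9, -18),  |d|² = 405;  R = 5+1 = 6,  c = 405−6² = 369
v_rel = (-8, 5),  |v_rel|² = 89;  v_rel·d = (-8)·(9) + (5)·(-18) = -162
89·t² + 324·t + 369 = 0  ⇒  m = (-162)² − 89·369 = -6597
m = -6597 < 0,  v_rel·d = -162 < 0  ⇒  outside

inside=no margin=-6597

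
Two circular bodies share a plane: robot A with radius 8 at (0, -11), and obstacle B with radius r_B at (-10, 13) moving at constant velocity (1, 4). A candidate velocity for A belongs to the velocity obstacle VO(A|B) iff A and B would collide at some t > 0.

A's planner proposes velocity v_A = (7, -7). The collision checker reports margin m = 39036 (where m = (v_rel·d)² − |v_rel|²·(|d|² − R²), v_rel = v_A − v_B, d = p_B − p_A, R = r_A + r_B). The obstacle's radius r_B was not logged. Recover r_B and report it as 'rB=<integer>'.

m = 39036
d = (-10, 24);  v_rel = (6, -11),  |v_rel|² = 157
v_rel×d = (6)·(24) − (-11)·(-10) = 34
since m = R²·157 − 34²:  R² = (1156 + 39036) / 157 = 256
R = √256 = 16  ⇒  r_B = 16 − 8 = 8

rB=8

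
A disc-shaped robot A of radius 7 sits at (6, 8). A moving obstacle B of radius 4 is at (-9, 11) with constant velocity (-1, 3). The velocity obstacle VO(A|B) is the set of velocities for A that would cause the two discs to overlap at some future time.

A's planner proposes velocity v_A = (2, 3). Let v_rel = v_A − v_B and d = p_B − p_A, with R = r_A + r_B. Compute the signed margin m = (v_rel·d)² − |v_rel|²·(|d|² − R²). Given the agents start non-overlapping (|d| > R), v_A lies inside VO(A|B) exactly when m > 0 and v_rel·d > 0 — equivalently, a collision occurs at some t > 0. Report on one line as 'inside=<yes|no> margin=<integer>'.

d = (-15, 3),  |d|² = 234;  R = 7+4 = 11,  c = 234−11² = 113
v_rel = (3, 0),  |v_rel|² = 9;  v_rel·d = (3)·(-15) + (0)·(3) = -45
9·t² + 90·t + 113 = 0  ⇒  m = (-45)² − 9·113 = 1008
m = 1008 > 0,  v_rel·d = -45 < 0  ⇒  outside

inside=no margin=1008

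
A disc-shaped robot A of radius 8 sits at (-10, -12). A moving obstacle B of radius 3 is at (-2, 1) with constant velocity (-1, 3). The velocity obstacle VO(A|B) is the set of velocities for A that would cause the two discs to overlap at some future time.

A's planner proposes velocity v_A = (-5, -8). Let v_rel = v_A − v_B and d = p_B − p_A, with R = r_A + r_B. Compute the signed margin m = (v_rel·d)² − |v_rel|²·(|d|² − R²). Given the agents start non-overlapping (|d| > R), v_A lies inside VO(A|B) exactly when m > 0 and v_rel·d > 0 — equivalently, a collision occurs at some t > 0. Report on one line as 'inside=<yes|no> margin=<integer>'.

d = (8, 13),  |d|² = 233;  R = 8+3 = 11,  c = 233−11² = 112
v_rel = (-4, -11),  |v_rel|² = 137;  v_rel·d = (-4)·(8) + (-11)·(13) = -175
137·t² + 350·t + 112 = 0  ⇒  m = (-175)² − 137·112 = 15281
m = 15281 > 0,  v_rel·d = -175 < 0  ⇒  outside

inside=no margin=15281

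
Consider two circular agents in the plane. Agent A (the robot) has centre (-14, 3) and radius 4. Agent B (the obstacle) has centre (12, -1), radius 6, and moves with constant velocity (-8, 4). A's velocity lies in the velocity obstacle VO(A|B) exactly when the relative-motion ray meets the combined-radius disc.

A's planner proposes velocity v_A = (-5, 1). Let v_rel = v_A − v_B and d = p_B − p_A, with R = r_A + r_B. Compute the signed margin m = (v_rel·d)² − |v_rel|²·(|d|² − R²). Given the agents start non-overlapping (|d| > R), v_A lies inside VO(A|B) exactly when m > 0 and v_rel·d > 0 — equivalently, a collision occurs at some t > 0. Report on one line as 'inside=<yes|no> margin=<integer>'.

d = (26, -4),  |d|² = 692;  R = 4+6 = 10,  c = 692−10² = 592
v_rel = (3, -3),  |v_rel|² = 18;  v_rel·d = (3)·(26) + (-3)·(-4) = 90
18·t² − 180·t + 592 = 0  ⇒  m = 90² − 18·592 = -2556
m = -2556 < 0,  v_rel·d = 90 > 0  ⇒  outside

inside=no margin=-2556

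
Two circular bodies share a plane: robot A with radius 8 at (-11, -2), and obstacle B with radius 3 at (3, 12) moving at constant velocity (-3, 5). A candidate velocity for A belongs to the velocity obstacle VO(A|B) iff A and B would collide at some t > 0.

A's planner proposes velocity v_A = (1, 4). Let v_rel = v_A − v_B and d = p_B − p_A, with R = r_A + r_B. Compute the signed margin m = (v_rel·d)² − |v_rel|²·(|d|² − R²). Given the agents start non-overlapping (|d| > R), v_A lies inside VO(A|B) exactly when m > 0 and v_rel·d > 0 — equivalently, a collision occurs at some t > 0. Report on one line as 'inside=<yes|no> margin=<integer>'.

d = (14, 14),  |d|² = 392;  R = 8+3 = 11,  c = 392−11² = 271
v_rel = (4, -1),  |v_rel|² = 17;  v_rel·d = (4)·(14) + (-1)·(14) = 42
17·t² − 84·t + 271 = 0  ⇒  m = 42² − 17·271 = -2843
m = -2843 < 0,  v_rel·d = 42 > 0  ⇒  outside

inside=no margin=-2843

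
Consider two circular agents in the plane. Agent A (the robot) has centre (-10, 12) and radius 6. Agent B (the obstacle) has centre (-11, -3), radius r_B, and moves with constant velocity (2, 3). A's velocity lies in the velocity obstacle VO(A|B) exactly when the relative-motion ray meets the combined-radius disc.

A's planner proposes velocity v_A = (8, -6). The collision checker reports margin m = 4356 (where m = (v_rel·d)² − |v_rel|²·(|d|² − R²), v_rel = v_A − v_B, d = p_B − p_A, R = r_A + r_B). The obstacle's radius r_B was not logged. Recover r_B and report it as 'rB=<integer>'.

m = 4356
d = (-1, -15);  v_rel = (6, -9),  |v_rel|² = 117
v_rel×d = (6)·(-15) − (-9)·(-1) = -99
since m = R²·117 − (-99)²:  R² = (9801 + 4356) / 117 = 121
R = √121 = 11  ⇒  r_B = 11 − 6 = 5

rB=5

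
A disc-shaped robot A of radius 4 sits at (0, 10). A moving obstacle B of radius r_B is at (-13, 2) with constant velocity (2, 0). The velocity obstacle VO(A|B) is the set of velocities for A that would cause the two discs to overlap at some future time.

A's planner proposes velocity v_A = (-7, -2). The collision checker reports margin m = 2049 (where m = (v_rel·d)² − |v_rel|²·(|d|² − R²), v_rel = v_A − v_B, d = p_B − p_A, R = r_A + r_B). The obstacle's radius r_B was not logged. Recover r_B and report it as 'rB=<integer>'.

m = 2049
d = (-13, -8);  v_rel = (-9, -2),  |v_rel|² = 85
v_rel×d = (-9)·(-8) − (-2)·(-13) = 46
since m = R²·85 − 46²:  R² = (2116 + 2049) / 85 = 49
R = √49 = 7  ⇒  r_B = 7 − 4 = 3

rB=3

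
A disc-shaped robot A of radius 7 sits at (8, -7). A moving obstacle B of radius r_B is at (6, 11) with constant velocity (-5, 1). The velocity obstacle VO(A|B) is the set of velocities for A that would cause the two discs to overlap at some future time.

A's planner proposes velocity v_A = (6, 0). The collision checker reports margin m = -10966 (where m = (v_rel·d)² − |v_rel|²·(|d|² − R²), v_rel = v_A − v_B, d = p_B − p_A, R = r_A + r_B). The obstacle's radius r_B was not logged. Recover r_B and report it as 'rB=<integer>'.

m = -10966
d = (-2, 18);  v_rel = (11, -1),  |v_rel|² = 122
v_rel×d = (11)·(18) − (-1)·(-2) = 196
since m = R²·122 − 196²:  R² = (38416 + -10966) / 122 = 225
R = √225 = 15  ⇒  r_B = 15 − 7 = 8

rB=8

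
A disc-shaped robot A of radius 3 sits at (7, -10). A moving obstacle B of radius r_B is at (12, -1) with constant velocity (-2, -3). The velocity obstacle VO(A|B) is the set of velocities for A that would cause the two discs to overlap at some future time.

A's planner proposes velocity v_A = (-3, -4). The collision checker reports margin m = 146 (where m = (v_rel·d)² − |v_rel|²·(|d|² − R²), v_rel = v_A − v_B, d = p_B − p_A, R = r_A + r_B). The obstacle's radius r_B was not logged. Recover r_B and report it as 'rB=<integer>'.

m = 146
d = (5, 9);  v_rel = (-1, -1),  |v_rel|² = 2
v_rel×d = (-1)·(9) − (-1)·(5) = -4
since m = R²·2 − (-4)²:  R² = (16 + 146) / 2 = 81
R = √81 = 9  ⇒  r_B = 9 − 3 = 6

rB=6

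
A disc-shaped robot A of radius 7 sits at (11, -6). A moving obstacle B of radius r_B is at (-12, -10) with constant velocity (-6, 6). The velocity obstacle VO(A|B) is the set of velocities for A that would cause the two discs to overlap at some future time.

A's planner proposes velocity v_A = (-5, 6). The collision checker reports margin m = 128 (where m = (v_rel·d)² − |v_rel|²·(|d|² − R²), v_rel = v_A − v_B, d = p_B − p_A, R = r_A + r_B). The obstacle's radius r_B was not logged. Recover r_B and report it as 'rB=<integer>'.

m = 128
d = (-23, -4);  v_rel = (1, 0),  |v_rel|² = 1
v_rel×d = (1)·(-4) − (0)·(-23) = -4
since m = R²·1 − (-4)²:  R² = (16 + 128) / 1 = 144
R = √144 = 12  ⇒  r_B = 12 − 7 = 5

rB=5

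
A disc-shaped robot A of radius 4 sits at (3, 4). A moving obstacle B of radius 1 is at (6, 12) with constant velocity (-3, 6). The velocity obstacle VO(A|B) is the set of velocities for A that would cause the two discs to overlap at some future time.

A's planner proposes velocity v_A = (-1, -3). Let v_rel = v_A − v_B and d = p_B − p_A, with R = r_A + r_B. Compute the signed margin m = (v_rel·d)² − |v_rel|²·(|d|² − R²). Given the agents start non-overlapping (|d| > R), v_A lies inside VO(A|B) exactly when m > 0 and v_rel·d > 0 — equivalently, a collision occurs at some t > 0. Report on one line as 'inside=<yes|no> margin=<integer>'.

d = (3, 8),  |d|² = 73;  R = 4+1 = 5,  c = 73−5² = 48
v_rel = (2, -9),  |v_rel|² = 85;  v_rel·d = (2)·(3) + (-9)·(8) = -66
85·t² + 132·t + 48 = 0  ⇒  m = (-66)² − 85·48 = 276
m = 276 > 0,  v_rel·d = -66 < 0  ⇒  outside

inside=no margin=276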